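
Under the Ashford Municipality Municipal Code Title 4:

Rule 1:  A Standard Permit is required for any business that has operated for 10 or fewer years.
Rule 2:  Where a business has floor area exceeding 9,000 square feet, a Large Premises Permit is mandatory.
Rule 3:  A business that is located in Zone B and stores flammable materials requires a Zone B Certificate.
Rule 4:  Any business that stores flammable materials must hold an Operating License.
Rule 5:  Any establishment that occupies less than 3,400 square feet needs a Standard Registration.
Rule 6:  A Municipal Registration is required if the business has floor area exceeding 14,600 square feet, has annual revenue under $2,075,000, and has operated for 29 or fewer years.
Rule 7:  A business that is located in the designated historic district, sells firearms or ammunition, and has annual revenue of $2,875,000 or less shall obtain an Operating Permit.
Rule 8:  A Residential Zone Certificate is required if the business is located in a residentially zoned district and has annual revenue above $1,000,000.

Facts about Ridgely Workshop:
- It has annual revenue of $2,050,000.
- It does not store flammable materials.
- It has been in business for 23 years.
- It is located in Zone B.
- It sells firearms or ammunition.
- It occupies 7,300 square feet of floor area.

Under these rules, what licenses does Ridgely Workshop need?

Rule 1: years in business 23 > 10 → Standard Permit not required.
Rule 2: floor area 7,300 square feet ≤ 9,000 square feet → Large Premises Permit not required.
Rule 3: is located in Zone B; does not store flammable materials → Zone B Certificate not required.
Rule 4: does not store flammable materials → Operating License not required.
Rule 5: floor area 7,300 square feet ≥ 3,400 square feet → Standard Registration not required.
Rule 6: floor area 7,300 square feet ≤ 14,600 square feet; revenue $2,050,000 < $2,075,000; years in business 23 ≤ 29 → Municipal Registration not required.
Rule 7: is located in Zone B (not: is located in the designated historic district); sells firearms or ammunition; revenue $2,050,000 ≤ $2,875,000 → Operating Permit not required.
Rule 8: is located in Zone B (not: is located in a residentially zoned district); revenue $2,050,000 > $1,000,000 → Residential Zone Certificate not required.

None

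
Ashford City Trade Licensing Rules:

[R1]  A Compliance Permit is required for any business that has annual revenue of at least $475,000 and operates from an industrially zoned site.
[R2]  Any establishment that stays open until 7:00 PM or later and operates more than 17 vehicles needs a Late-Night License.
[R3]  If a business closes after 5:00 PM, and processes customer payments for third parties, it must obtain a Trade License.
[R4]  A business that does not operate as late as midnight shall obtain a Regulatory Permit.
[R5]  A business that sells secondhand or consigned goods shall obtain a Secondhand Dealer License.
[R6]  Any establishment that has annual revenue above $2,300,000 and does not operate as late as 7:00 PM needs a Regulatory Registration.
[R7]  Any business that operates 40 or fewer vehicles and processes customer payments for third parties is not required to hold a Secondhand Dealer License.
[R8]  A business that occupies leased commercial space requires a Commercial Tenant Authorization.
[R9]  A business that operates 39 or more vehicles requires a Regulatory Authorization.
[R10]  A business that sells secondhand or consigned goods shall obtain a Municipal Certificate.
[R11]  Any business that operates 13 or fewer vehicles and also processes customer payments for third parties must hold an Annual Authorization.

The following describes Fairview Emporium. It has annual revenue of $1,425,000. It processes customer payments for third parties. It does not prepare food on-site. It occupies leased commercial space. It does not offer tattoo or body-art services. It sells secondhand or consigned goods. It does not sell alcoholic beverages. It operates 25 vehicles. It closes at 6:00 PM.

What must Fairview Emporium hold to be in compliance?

Commercial Tenant Authorization, Municipal Certificate, Regulatory Permit, Trade License

[R1] revenue $1,425,000 ≥ $475,000; occupies leased commercial space (not: operates from an industrially zoned site) → Compliance Permit not required.
[R2] closes 6:00 PM, at/before 7:00 PM; vehicles 25 > 17 → Late-Night License not required.
[R3] closes 6:00 PM, after 5:00 PM; processes customer payments for third parties → Trade License required.
[R4] closes 6:00 PM, at/before midnight → Regulatory Permit required.
[R5] sells secondhand or consigned goods → Secondhand Dealer License required.
[R6] revenue $1,425,000 ≤ $2,300,000; closes 6:00 PM, at/before 7:00 PM → Regulatory Registration not required.
[R7] vehicles 25 ≤ 40; processes customer payments for third parties → exempt from Secondhand Dealer License.
[R8] occupies leased commercial space → Commercial Tenant Authorization required.
[R9] vehicles 25 < 39 → Regulatory Authorization not required.
[R10] sells secondhand or consigned goods → Municipal Certificate required.
[R11] vehicles 25 > 13; processes customer payments for third parties → Annual Authorization not required.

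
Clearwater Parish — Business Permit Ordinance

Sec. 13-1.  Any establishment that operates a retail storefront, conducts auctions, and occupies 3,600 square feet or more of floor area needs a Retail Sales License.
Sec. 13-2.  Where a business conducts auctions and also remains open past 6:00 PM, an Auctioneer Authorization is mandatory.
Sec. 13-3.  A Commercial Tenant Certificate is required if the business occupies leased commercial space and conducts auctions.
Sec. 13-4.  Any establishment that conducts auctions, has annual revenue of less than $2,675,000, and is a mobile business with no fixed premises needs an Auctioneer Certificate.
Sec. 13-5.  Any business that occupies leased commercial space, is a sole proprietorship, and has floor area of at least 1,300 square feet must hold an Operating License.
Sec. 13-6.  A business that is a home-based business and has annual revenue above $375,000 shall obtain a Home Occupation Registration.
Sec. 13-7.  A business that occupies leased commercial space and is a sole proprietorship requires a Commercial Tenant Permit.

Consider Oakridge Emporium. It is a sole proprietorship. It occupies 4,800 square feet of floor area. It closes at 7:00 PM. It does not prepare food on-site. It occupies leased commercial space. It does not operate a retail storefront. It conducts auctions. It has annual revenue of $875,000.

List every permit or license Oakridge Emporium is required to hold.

Sec. 13-1. does not operate a retail storefront; conducts auctions; floor area 4,800 square feet ≥ 3,600 square feet → Retail Sales License not required.
Sec. 13-2. conducts auctions; closes 7:00 PM, after 6:00 PM → Auctioneer Authorization required.
Sec. 13-3. occupies leased commercial space; conducts auctions → Commercial Tenant Certificate required.
Sec. 13-4. conducts auctions; revenue $875,000 < $2,675,000; occupies leased commercial space (not: is a mobile business with no fixed premises) → Auctioneer Certificate not required.
Sec. 13-5. occupies leased commercial space; is a sole proprietorship; floor area 4,800 square feet ≥ 1,300 square feet → Operating License required.
Sec. 13-6. occupies leased commercial space (not: is a home-based business); revenue $875,000 > $375,000 → Home Occupation Registration not required.
Sec. 13-7. occupies leased commercial space; is a sole proprietorship → Commercial Tenant Permit required.

Auctioneer Authorization, Commercial Tenant Certificate, Commercial Tenant Permit, Operating License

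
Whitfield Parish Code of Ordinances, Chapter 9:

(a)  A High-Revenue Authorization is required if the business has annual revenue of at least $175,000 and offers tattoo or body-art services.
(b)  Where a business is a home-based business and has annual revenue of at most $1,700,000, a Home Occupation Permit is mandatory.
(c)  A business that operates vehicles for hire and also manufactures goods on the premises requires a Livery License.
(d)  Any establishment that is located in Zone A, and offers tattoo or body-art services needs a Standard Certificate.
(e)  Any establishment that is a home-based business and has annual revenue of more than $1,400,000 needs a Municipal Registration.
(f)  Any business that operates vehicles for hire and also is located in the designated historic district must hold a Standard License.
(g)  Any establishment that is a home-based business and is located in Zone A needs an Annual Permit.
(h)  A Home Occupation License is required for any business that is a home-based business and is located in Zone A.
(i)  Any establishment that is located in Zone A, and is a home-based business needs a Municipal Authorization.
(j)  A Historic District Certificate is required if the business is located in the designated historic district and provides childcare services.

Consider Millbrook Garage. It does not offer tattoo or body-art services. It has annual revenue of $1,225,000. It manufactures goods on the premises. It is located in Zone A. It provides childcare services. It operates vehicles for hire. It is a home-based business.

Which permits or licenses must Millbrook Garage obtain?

Annual Permit, Home Occupation License, Home Occupation Permit, Livery License, Municipal Authorization

(a) revenue $1,225,000 ≥ $175,000; does not offer tattoo or body-art services → High-Revenue Authorization not required.
(b) is a home-based business; revenue $1,225,000 ≤ $1,700,000 → Home Occupation Permit required.
(c) operates vehicles for hire; manufactures goods on the premises → Livery License required.
(d) is located in Zone A; does not offer tattoo or body-art services → Standard Certificate not required.
(e) is a home-based business; revenue $1,225,000 ≤ $1,400,000 → Municipal Registration not required.
(f) operates vehicles for hire; is located in Zone A (not: is located in the designated historic district) → Standard License not required.
(g) is a home-based business; is located in Zone A → Annual Permit required.
(h) is a home-based business; is located in Zone A → Home Occupation License required.
(i) is located in Zone A; is a home-based business → Municipal Authorization required.
(j) is located in Zone A (not: is located in the designated historic district); provides childcare services → Historic District Certificate not required.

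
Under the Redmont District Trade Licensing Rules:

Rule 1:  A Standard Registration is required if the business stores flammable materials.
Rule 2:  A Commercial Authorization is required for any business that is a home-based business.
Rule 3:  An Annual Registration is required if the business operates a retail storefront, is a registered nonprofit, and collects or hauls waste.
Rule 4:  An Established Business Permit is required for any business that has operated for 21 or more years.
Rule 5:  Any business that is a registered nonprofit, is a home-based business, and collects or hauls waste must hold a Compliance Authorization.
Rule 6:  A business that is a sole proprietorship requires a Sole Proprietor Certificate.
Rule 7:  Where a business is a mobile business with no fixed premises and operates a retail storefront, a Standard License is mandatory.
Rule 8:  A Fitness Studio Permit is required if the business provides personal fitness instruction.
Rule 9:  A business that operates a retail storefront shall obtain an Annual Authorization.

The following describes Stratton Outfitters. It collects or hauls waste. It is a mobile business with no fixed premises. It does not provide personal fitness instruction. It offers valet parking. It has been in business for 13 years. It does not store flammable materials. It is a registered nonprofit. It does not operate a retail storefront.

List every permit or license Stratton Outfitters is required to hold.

None

Rule 1: does not store flammable materials → Standard Registration not required.
Rule 2: is a mobile business with no fixed premises (not: is a home-based business) → Commercial Authorization not required.
Rule 3: does not operate a retail storefront; is a registered nonprofit; collects or hauls waste → Annual Registration not required.
Rule 4: years in business 13 < 21 → Established Business Permit not required.
Rule 5: is a registered nonprofit; is a mobile business with no fixed premises (not: is a home-based business); collects or hauls waste → Compliance Authorization not required.
Rule 6: is a registered nonprofit (not: is a sole proprietorship) → Sole Proprietor Certificate not required.
Rule 7: is a mobile business with no fixed premises; does not operate a retail storefront → Standard License not required.
Rule 8: does not provide personal fitness instruction → Fitness Studio Permit not required.
Rule 9: does not operate a retail storefront → Annual Authorization not required.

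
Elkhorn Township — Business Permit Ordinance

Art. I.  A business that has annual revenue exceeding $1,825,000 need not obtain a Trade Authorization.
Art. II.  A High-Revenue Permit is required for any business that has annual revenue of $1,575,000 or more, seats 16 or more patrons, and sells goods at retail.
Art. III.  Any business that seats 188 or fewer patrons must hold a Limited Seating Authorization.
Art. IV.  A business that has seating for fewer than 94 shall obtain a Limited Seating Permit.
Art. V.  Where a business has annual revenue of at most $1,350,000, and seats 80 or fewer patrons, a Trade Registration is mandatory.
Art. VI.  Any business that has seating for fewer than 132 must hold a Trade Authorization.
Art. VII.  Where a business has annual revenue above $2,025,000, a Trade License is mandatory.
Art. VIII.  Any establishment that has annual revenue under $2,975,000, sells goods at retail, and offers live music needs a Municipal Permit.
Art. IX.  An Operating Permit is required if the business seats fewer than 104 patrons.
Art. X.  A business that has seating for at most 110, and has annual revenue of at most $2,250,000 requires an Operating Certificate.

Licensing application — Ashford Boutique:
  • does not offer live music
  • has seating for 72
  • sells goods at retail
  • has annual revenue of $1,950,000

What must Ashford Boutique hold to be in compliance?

High-Revenue Permit, Limited Seating Authorization, Limited Seating Permit, Operating Certificate, Operating Permit

Art. I. revenue $1,950,000 > $1,825,000 → exempt from Trade Authorization.
Art. II. revenue $1,950,000 ≥ $1,575,000; seating 72 ≥ 16; sells goods at retail → High-Revenue Permit required.
Art. III. seating 72 ≤ 188 → Limited Seating Authorization required.
Art. IV. seating 72 < 94 → Limited Seating Permit required.
Art. V. revenue $1,950,000 > $1,350,000; seating 72 ≤ 80 → Trade Registration not required.
Art. VI. seating 72 < 132 → Trade Authorization required.
Art. VII. revenue $1,950,000 ≤ $2,025,000 → Trade License not required.
Art. VIII. revenue $1,950,000 < $2,975,000; sells goods at retail; does not offer live music → Municipal Permit not required.
Art. IX. seating 72 < 104 → Operating Permit required.
Art. X. seating 72 ≤ 110; revenue $1,950,000 ≤ $2,250,000 → Operating Certificate required.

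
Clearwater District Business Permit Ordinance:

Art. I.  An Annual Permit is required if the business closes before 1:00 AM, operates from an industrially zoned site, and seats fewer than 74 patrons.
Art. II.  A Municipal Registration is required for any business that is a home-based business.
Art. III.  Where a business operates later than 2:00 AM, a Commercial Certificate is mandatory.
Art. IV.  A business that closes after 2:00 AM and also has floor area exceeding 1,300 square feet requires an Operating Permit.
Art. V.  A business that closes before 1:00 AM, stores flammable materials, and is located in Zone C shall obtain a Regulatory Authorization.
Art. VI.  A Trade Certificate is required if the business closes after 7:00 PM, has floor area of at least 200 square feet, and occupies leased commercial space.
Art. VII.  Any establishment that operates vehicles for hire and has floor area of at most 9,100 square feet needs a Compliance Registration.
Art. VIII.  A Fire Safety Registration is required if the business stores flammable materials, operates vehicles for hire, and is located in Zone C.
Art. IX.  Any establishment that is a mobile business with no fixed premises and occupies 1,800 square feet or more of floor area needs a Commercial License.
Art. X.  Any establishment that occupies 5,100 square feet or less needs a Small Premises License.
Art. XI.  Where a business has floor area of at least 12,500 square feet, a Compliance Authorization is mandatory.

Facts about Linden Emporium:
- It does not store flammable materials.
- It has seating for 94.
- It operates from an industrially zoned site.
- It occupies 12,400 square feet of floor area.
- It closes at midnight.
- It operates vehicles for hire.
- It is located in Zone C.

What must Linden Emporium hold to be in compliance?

Art. I. closes midnight, at/before 1:00 AM; operates from an industrially zoned site; seating 94 ≥ 74 → Annual Permit not required.
Art. II. operates from an industrially zoned site (not: is a home-based business) → Municipal Registration not required.
Art. III. closes midnight, at/before 2:00 AM → Commercial Certificate not required.
Art. IV. closes midnight, at/before 2:00 AM; floor area 12,400 square feet > 1,300 square feet → Operating Permit not required.
Art. V. closes midnight, at/before 1:00 AM; does not store flammable materials; is located in Zone C → Regulatory Authorization not required.
Art. VI. closes midnight, after 7:00 PM; floor area 12,400 square feet ≥ 200 square feet; operates from an industrially zoned site (not: occupies leased commercial space) → Trade Certificate not required.
Art. VII. operates vehicles for hire; floor area 12,400 square feet > 9,100 square feet → Compliance Registration not required.
Art. VIII. does not store flammable materials; operates vehicles for hire; is located in Zone C → Fire Safety Registration not required.
Art. IX. operates from an industrially zoned site (not: is a mobile business with no fixed premises); floor area 12,400 square feet ≥ 1,800 square feet → Commercial License not required.
Art. X. floor area 12,400 square feet > 5,100 square feet → Small Premises License not required.
Art. XI. floor area 12,400 square feet < 12,500 square feet → Compliance Authorization not required.

None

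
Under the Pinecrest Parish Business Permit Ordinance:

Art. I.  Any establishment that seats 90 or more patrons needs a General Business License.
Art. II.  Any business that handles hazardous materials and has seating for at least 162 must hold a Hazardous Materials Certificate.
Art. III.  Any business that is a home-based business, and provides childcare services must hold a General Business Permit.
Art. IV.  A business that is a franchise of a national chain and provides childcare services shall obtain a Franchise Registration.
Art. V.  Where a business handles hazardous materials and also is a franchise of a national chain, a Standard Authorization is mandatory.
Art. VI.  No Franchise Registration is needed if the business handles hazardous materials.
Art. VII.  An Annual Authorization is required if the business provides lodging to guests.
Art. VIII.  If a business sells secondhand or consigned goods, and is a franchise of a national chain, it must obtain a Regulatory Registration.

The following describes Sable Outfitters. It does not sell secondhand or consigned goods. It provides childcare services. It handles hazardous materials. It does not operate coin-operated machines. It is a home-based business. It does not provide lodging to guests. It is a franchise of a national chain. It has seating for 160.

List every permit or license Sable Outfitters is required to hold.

General Business License, General Business Permit, Standard Authorization

Art. I. seating 160 ≥ 90 → General Business License required.
Art. II. handles hazardous materials; seating 160 < 162 → Hazardous Materials Certificate not required.
Art. III. is a home-based business; provides childcare services → General Business Permit required.
Art. IV. is a franchise of a national chain; provides childcare services → Franchise Registration required.
Art. V. handles hazardous materials; is a franchise of a national chain → Standard Authorization required.
Art. VI. handles hazardous materials → exempt from Franchise Registration.
Art. VII. does not provide lodging to guests → Annual Authorization not required.
Art. VIII. does not sell secondhand or consigned goods; is a franchise of a national chain → Regulatory Registration not required.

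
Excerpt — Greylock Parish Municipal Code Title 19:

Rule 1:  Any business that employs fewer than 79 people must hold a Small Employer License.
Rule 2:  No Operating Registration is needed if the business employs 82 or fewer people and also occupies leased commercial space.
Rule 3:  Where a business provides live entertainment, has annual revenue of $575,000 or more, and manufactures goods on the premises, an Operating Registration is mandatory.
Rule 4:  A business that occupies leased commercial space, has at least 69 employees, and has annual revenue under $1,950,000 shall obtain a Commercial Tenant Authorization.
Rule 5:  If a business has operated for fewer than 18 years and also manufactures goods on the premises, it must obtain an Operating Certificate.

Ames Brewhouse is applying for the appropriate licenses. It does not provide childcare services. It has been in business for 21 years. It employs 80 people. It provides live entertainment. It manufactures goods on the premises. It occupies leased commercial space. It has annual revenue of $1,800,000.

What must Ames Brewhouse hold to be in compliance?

Rule 1: employees 80 ≥ 79 → Small Employer License not required.
Rule 2: employees 80 ≤ 82; occupies leased commercial space → exempt from Operating Registration.
Rule 3: provides live entertainment; revenue $1,800,000 ≥ $575,000; manufactures goods on the premises → Operating Registration required.
Rule 4: occupies leased commercial space; employees 80 ≥ 69; revenue $1,800,000 < $1,950,000 → Commercial Tenant Authorization required.
Rule 5: years in business 21 ≥ 18; manufactures goods on the premises → Operating Certificate not required.

Commercial Tenant Authorization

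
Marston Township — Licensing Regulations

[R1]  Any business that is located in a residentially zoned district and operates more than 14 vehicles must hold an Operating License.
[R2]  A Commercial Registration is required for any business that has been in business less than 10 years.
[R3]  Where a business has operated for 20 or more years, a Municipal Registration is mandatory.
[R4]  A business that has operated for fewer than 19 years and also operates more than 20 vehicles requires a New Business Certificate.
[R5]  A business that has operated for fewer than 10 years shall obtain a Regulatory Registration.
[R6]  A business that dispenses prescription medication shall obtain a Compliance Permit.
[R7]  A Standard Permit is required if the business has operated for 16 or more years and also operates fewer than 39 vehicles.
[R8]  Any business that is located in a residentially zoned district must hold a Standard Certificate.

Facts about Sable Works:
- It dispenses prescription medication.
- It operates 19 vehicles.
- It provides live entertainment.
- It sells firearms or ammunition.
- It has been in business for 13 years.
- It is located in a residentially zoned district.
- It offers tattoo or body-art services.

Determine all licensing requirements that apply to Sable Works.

Compliance Permit, Operating License, Standard Certificate

[R1] is located in a residentially zoned district; vehicles 19 > 14 → Operating License required.
[R2] years in business 13 ≥ 10 → Commercial Registration not required.
[R3] years in business 13 < 20 → Municipal Registration not required.
[R4] years in business 13 < 19; vehicles 19 ≤ 20 → New Business Certificate not required.
[R5] years in business 13 ≥ 10 → Regulatory Registration not required.
[R6] dispenses prescription medication → Compliance Permit required.
[R7] years in business 13 < 16; vehicles 19 < 39 → Standard Permit not required.
[R8] is located in a residentially zoned district → Standard Certificate required.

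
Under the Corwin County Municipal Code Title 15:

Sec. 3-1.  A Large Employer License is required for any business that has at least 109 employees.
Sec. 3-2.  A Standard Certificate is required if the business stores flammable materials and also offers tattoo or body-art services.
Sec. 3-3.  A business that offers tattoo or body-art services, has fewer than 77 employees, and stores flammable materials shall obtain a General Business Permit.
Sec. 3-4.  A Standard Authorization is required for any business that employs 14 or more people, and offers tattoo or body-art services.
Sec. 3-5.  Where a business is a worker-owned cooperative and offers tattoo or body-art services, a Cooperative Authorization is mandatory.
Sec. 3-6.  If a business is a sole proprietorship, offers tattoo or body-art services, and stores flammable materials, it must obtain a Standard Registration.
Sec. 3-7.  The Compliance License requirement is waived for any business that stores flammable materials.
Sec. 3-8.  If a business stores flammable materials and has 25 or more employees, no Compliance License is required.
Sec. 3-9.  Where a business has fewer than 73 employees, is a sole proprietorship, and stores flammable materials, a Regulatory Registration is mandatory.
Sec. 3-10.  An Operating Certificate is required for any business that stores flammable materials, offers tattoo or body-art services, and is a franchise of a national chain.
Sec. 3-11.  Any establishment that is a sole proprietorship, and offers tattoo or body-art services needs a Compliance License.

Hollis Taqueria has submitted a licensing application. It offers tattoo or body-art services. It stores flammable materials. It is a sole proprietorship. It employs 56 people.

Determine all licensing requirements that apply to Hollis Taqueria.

Sec. 3-1. employees 56 < 109 → Large Employer License not required.
Sec. 3-2. stores flammable materials; offers tattoo or body-art services → Standard Certificate required.
Sec. 3-3. offers tattoo or body-art services; employees 56 < 77; stores flammable materials → General Business Permit required.
Sec. 3-4. employees 56 ≥ 14; offers tattoo or body-art services → Standard Authorization required.
Sec. 3-5. is a sole proprietorship (not: is a worker-owned cooperative); offers tattoo or body-art services → Cooperative Authorization not required.
Sec. 3-6. is a sole proprietorship; offers tattoo or body-art services; stores flammable materials → Standard Registration required.
Sec. 3-7. stores flammable materials → exempt from Compliance License.
Sec. 3-8. stores flammable materials; employees 56 ≥ 25 → exempt from Compliance License.
Sec. 3-9. employees 56 < 73; is a sole proprietorship; stores flammable materials → Regulatory Registration required.
Sec. 3-10. stores flammable materials; offers tattoo or body-art services; is a sole proprietorship (not: is a franchise of a national chain) → Operating Certificate not required.
Sec. 3-11. is a sole proprietorship; offers tattoo or body-art services → Compliance License required.

General Business Permit, Regulatory Registration, Standard Authorization, Standard Certificate, Standard Registration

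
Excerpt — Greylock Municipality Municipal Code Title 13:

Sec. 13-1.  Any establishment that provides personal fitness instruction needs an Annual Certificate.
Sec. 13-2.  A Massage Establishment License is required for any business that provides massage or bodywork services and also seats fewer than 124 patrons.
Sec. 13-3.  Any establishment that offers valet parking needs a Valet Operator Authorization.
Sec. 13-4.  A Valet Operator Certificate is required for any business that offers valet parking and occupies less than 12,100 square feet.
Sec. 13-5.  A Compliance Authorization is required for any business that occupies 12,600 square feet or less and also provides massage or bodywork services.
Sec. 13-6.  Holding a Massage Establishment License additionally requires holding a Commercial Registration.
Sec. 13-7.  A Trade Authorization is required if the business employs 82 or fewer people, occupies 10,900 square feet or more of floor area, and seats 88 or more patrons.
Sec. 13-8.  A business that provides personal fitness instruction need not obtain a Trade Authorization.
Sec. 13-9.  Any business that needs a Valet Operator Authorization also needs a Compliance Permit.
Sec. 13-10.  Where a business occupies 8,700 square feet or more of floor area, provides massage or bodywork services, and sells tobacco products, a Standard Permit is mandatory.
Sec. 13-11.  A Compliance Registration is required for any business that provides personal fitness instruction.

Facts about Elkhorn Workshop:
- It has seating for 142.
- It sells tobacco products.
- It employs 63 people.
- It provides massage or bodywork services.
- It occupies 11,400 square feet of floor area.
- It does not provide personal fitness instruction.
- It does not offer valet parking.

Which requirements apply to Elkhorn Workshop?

Sec. 13-1. does not provide personal fitness instruction → Annual Certificate not required.
Sec. 13-2. provides massage or bodywork services; seating 142 ≥ 124 → Massage Establishment License not required.
Sec. 13-3. does not offer valet parking → Valet Operator Authorization not required.
Sec. 13-4. does not offer valet parking; floor area 11,400 square feet < 12,100 square feet → Valet Operator Certificate not required.
Sec. 13-5. floor area 11,400 square feet ≤ 12,600 square feet; provides massage or bodywork services → Compliance Authorization required.
Sec. 13-6. Massage Establishment License is not required → no effect.
Sec. 13-7. employees 63 ≤ 82; floor area 11,400 square feet ≥ 10,900 square feet; seating 142 ≥ 88 → Trade Authorization required.
Sec. 13-8. does not provide personal fitness instruction → Trade Authorization exemption does not apply.
Sec. 13-9. Valet Operator Authorization is not required → no effect.
Sec. 13-10. floor area 11,400 square feet ≥ 8,700 square feet; provides massage or bodywork services; sells tobacco products → Standard Permit required.
Sec. 13-11. does not provide personal fitness instruction → Compliance Registration not required.

Compliance Authorization, Standard Permit, Trade Authorization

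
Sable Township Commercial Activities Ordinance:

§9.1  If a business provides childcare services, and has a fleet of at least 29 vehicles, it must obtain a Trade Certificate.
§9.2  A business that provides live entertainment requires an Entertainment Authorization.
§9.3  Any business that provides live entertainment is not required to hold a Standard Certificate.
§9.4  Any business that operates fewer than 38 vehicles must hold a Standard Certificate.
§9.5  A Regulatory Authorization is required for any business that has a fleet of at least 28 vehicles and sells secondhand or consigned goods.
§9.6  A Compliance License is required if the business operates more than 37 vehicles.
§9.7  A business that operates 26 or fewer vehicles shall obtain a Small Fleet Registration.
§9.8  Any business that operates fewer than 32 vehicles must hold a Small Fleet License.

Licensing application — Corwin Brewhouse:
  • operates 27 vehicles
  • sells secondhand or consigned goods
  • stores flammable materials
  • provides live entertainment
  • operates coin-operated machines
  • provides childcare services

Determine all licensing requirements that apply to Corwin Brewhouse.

§9.1 provides childcare services; vehicles 27 < 29 → Trade Certificate not required.
§9.2 provides live entertainment → Entertainment Authorization required.
§9.3 provides live entertainment → exempt from Standard Certificate.
§9.4 vehicles 27 < 38 → Standard Certificate required.
§9.5 vehicles 27 < 28; sells secondhand or consigned goods → Regulatory Authorization not required.
§9.6 vehicles 27 ≤ 37 → Compliance License not required.
§9.7 vehicles 27 > 26 → Small Fleet Registration not required.
§9.8 vehicles 27 < 32 → Small Fleet License required.

Entertainment Authorization, Small Fleet License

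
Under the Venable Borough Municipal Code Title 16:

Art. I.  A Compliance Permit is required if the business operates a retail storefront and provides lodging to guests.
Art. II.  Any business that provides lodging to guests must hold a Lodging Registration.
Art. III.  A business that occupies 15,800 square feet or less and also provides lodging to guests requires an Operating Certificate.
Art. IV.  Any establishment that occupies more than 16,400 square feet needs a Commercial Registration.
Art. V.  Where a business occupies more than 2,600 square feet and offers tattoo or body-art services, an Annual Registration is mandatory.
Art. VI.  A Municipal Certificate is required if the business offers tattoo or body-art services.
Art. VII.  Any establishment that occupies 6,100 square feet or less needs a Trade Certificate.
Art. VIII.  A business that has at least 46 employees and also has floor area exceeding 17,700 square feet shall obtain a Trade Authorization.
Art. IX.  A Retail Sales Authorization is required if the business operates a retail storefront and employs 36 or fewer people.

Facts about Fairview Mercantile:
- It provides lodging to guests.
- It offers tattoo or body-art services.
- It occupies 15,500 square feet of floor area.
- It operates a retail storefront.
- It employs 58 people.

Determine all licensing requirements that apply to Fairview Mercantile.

Annual Registration, Compliance Permit, Lodging Registration, Municipal Certificate, Operating Certificate

Art. I. operates a retail storefront; provides lodging to guests → Compliance Permit required.
Art. II. provides lodging to guests → Lodging Registration required.
Art. III. floor area 15,500 square feet ≤ 15,800 square feet; provides lodging to guests → Operating Certificate required.
Art. IV. floor area 15,500 square feet ≤ 16,400 square feet → Commercial Registration not required.
Art. V. floor area 15,500 square feet > 2,600 square feet; offers tattoo or body-art services → Annual Registration required.
Art. VI. offers tattoo or body-art services → Municipal Certificate required.
Art. VII. floor area 15,500 square feet > 6,100 square feet → Trade Certificate not required.
Art. VIII. employees 58 ≥ 46; floor area 15,500 square feet ≤ 17,700 square feet → Trade Authorization not required.
Art. IX. operates a retail storefront; employees 58 > 36 → Retail Sales Authorization not required.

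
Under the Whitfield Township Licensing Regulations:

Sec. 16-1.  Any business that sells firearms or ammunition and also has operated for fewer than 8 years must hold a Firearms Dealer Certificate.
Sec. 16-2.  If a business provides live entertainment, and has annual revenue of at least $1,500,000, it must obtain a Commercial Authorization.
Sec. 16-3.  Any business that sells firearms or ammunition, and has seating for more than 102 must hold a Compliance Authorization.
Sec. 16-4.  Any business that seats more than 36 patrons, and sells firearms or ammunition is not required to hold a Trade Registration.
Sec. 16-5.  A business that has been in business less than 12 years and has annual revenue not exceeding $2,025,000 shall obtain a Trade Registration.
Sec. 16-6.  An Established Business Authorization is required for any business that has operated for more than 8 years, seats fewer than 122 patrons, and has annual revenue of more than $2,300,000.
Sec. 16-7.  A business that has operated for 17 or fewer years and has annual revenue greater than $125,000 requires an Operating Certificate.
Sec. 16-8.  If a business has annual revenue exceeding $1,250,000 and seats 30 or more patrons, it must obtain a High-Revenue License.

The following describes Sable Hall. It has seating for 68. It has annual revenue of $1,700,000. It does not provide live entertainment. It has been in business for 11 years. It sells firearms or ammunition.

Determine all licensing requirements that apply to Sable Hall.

Sec. 16-1. sells firearms or ammunition; years in business 11 ≥ 8 → Firearms Dealer Certificate not required.
Sec. 16-2. does not provide live entertainment; revenue $1,700,000 ≥ $1,500,000 → Commercial Authorization not required.
Sec. 16-3. sells firearms or ammunition; seating 68 ≤ 102 → Compliance Authorization not required.
Sec. 16-4. seating 68 > 36; sells firearms or ammunition → exempt from Trade Registration.
Sec. 16-5. years in business 11 < 12; revenue $1,700,000 ≤ $2,025,000 → Trade Registration required.
Sec. 16-6. years in business 11 > 8; seating 68 < 122; revenue $1,700,000 ≤ $2,300,000 → Established Business Authorization not required.
Sec. 16-7. years in business 11 ≤ 17; revenue $1,700,000 > $125,000 → Operating Certificate required.
Sec. 16-8. revenue $1,700,000 > $1,250,000; seating 68 ≥ 30 → High-Revenue License required.

High-Revenue License, Operating Certificate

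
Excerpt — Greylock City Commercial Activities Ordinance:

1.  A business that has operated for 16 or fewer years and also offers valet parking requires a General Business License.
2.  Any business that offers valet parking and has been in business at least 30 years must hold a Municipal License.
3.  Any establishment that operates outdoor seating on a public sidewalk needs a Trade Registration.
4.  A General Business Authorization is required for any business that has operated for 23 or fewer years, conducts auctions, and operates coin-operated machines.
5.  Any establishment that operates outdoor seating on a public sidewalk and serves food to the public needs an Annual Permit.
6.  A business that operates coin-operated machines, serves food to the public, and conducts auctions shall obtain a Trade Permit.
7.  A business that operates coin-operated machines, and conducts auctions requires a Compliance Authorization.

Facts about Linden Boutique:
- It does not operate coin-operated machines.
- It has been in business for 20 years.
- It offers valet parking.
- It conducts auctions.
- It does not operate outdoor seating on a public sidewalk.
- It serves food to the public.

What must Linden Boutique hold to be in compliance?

1. years in business 20 > 16; offers valet parking → General Business License not required.
2. offers valet parking; years in business 20 < 30 → Municipal License not required.
3. does not operate outdoor seating on a public sidewalk → Trade Registration not required.
4. years in business 20 ≤ 23; conducts auctions; does not operate coin-operated machines → General Business Authorization not required.
5. does not operate outdoor seating on a public sidewalk; serves food to the public → Annual Permit not required.
6. does not operate coin-operated machines; serves food to the public; conducts auctions → Trade Permit not required.
7. does not operate coin-operated machines; conducts auctions → Compliance Authorization not required.

None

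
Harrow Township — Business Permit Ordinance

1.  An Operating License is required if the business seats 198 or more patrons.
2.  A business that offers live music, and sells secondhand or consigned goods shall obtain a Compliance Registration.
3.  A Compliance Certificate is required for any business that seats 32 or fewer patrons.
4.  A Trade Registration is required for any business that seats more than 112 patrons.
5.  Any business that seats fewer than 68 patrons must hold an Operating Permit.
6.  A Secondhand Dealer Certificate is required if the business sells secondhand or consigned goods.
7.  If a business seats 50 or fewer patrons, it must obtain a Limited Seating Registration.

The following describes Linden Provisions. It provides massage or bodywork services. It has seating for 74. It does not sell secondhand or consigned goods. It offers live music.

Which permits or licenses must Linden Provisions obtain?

1. seating 74 < 198 → Operating License not required.
2. offers live music; does not sell secondhand or consigned goods → Compliance Registration not required.
3. seating 74 > 32 → Compliance Certificate not required.
4. seating 74 ≤ 112 → Trade Registration not required.
5. seating 74 ≥ 68 → Operating Permit not required.
6. does not sell secondhand or consigned goods → Secondhand Dealer Certificate not required.
7. seating 74 > 50 → Limited Seating Registration not required.

None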